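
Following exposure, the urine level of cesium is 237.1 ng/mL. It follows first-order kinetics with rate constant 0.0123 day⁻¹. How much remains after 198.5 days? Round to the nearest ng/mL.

21 ng/mL

t½ = ln 2 / k = 0.69315 / 0.0123 ≈ 56.353 days.
Number of half-lives: n = 198.5/56.353 ≈ 3.5224.
Remaining = 237.1 × (1/2)^3.5224 = 237.1 × 0.087026 ≈ 20.634 ng/mL.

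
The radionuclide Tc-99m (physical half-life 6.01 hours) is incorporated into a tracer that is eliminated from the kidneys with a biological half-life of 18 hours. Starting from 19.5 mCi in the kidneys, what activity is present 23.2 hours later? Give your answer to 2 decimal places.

0.55 mCi

1/t_eff = 1/t_phys + 1/t_biol = 1/6.01 + 1/18 = 0.22194 per hour.
t_eff = 6.01 × 18 / (6.01 + 18) ≈ 4.5056 hours.
Remaining = 19.5 × (1/2)^(23.2/4.5056) = 19.5 × (1/2)^5.1491 ≈ 0.54953 mCi.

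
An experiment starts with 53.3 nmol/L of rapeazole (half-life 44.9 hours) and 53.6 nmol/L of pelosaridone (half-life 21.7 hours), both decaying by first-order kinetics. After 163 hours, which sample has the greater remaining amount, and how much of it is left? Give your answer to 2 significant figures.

rapeazole: 53.3 × (1/2)^3.6303 ≈ 4.3043 nmol/L.
pelosaridone: 53.6 × (1/2)^7.5115 ≈ 0.29375 nmol/L.
Rapeazole has more remaining, at ≈ 4.3043 nmol/L.

rapeazole, 4.3 nmol/L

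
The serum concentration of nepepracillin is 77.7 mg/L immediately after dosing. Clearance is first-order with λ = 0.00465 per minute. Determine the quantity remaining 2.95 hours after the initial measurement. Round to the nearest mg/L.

t½ = ln 2 / λ = 0.69315 / 0.00465 ≈ 149.06 minutes.
Convert the elapsed time: 2.95 hours = 177 minutes.
Number of half-lives: n = 177/149.06 ≈ 1.1874.
Remaining = 77.7 × (1/2)^1.1874 = 77.7 × 0.43909 ≈ 34.117 mg/L.

34 mg/L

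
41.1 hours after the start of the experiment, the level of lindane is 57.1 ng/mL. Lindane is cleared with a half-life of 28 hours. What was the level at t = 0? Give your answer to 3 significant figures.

Number of half-lives elapsed: n = 41.1/28 ≈ 1.4679.
A₀ = A × 2^n = 57.1 × 2^1.4679 = 57.1 × 2.7661 ≈ 157.94 ng/mL.

158 ng/mL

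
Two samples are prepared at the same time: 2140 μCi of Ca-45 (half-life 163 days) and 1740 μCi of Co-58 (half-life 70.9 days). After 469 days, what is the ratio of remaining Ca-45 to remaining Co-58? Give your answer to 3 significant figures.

Ca-45: 2140 × (1/2)^(469/163) = 2140 × (1/2)^2.8773 ≈ 291.25 μCi.
Co-58: 1740 × (1/2)^(469/70.9) = 1740 × (1/2)^6.615 ≈ 17.752 μCi.
Ratio ≈ 291.25 / 17.752 ≈ 16.406.

16.4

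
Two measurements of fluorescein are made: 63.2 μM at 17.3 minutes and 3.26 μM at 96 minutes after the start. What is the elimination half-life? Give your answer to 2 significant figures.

Over Δt = 96 − 17.3 = 78.7 minutes, the level fell by a factor of 63.2/3.26 ≈ 19.387.
n = log₂(19.387) ≈ 4.277 half-lives, so t½ = 78.7/4.277 ≈ 18.401 minutes.

18 minutes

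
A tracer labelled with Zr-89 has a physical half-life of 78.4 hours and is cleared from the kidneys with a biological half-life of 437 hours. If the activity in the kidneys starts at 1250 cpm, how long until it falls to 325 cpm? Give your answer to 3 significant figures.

129 hours

1/t_eff = 1/t_phys + 1/t_biol = 1/78.4 + 1/437 = 0.015043 per hour.
t_eff = 78.4 × 437 / (78.4 + 437) ≈ 66.474 hours.
n = log₂(1250/325) ≈ 1.9434; t = 1.9434 × 66.474 ≈ 129.19 hours.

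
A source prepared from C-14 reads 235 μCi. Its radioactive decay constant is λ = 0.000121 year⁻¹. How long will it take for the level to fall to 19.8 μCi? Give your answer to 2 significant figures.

20000 years

t½ = ln 2 / λ = 0.69315 / 0.000121 ≈ 5728.5 years.
Fraction remaining = 19.8/235 ≈ 0.084255.
n = log₂(235/19.8) = ln(11.869)/ln 2 ≈ 3.5691 half-lives.
t = n × t½ = 3.5691 × 5728.5 ≈ 20445 years.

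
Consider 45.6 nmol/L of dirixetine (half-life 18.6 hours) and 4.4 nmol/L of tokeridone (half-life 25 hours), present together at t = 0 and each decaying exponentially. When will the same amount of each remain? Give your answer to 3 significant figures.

245 hours

Set 45.6·(1/2)^(t/18.6) = 4.4·(1/2)^(t/25).
Taking log₂: log₂(45.6/4.4) = t·(1/18.6 − 1/25).
log₂(10.364) = 3.3735; 1/18.6 − 1/25 = 0.013763.
t = 3.3735 / 0.013763 ≈ 245.1 hours.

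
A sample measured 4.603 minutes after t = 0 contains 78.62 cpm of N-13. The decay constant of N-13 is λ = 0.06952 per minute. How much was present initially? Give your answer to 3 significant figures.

108 cpm

t½ = ln 2 / λ = 0.69315 / 0.06952 ≈ 9.9705 minutes.
Number of half-lives elapsed: n = 4.603/9.9705 ≈ 0.46166.
A₀ = A × 2^n = 78.62 × 2^0.46166 = 78.62 × 1.3771 ≈ 108.27 cpm.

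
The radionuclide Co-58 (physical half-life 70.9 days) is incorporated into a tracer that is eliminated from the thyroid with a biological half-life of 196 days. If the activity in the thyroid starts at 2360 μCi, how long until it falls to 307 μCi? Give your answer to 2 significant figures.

1/t_eff = 1/t_phys + 1/t_biol = 1/70.9 + 1/196 = 0.019206 per day.
t_eff = 70.9 × 196 / (70.9 + 196) ≈ 52.066 days.
n = log₂(2360/307) ≈ 2.9425; t = 2.9425 × 52.066 ≈ 153.2 days.

150 days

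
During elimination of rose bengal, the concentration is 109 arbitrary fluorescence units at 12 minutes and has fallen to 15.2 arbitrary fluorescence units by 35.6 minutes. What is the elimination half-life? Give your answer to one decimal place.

Over Δt = 35.6 − 12 = 23.6 minutes, the level fell by a factor of 109/15.2 ≈ 7.1711.
n = log₂(7.1711) ≈ 2.8422 half-lives, so t½ = 23.6/2.8422 ≈ 8.3035 minutes.

8.3 minutes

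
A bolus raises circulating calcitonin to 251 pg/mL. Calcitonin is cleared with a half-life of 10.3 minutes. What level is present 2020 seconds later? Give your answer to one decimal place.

Convert the elapsed time: 2020 seconds = 33.6667 minutes.
Number of half-lives: n = 33.6667/10.3 ≈ 3.2686.
Remaining = 251 × (1/2)^3.2686 = 251 × 0.10376 ≈ 26.045 pg/mL.

26.0 pg/mL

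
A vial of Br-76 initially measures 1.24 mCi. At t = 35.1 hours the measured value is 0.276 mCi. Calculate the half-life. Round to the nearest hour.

A/A₀ = 0.276/1.24 ≈ 0.22258.
n = log₂(4.4928) ≈ 2.1676 half-lives elapsed in 35.1 hours.
t½ = 35.1/2.1676 ≈ 16.193 hours.

16 hours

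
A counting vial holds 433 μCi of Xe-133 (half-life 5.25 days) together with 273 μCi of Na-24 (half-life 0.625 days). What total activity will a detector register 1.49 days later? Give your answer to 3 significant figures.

Xe-133: 433 × (1/2)^(1.49/5.25) = 433 × (1/2)^0.28381 ≈ 355.67 μCi.
Na-24: 273 × (1/2)^(1.49/0.625) = 273 × (1/2)^2.384 ≈ 52.301 μCi.
Total = 355.67 + 52.301 ≈ 407.98 μCi.

408 μCi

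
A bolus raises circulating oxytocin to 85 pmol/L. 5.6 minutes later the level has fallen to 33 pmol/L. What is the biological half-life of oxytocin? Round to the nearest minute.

4 minutes

A/A₀ = 33/85 ≈ 0.38824.
n = log₂(2.5758) ≈ 1.365 half-lives elapsed in 5.6 minutes.
t½ = 5.6/1.365 ≈ 4.1026 minutes.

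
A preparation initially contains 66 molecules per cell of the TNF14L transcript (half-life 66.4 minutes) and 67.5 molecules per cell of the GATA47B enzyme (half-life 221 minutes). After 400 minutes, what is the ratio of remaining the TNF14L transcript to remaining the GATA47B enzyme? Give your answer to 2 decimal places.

0.05

TNF14L transcript: 66 × (1/2)^(400/66.4) = 66 × (1/2)^6.0241 ≈ 1.0142 molecules per cell.
GATA47B enzyme: 67.5 × (1/2)^(400/221) = 67.5 × (1/2)^1.81 ≈ 19.251 molecules per cell.
Ratio ≈ 1.0142 / 19.251 ≈ 0.052681.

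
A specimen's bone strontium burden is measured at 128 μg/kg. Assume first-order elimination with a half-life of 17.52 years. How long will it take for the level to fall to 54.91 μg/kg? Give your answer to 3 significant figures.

Fraction remaining = 54.91/128 ≈ 0.42898.
n = log₂(128/54.91) = ln(2.3311)/ln 2 ≈ 1.221 half-lives.
t = n × t½ = 1.221 × 17.52 ≈ 21.392 years.

21.4 years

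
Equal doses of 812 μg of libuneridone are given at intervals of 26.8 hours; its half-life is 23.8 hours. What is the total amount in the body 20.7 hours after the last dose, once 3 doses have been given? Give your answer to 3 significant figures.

The 3 doses were given 74.3, 47.5, 20.7 hours ago.
Total = 812·(1/2)^(74.3/23.8) + 812·(1/2)^(47.5/23.8) + 812·(1/2)^(20.7/23.8)
      = 93.279 + 203.59 + 444.36 ≈ 741.23 μg.

741 μg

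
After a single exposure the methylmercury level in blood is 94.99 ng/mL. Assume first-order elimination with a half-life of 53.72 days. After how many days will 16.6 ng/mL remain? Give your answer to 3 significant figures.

Fraction remaining = 16.6/94.99 ≈ 0.17476.
n = log₂(94.99/16.6) = ln(5.7223)/ln 2 ≈ 2.5166 half-lives.
t = n × t½ = 2.5166 × 53.72 ≈ 135.19 days.

135 days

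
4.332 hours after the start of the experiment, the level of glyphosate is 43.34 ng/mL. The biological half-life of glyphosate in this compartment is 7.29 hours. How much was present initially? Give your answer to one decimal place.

65.4 ng/mL

Number of half-lives elapsed: n = 4.332/7.29 ≈ 0.59424.
A₀ = A × 2^n = 43.34 × 2^0.59424 = 43.34 × 1.5097 ≈ 65.429 ng/mL.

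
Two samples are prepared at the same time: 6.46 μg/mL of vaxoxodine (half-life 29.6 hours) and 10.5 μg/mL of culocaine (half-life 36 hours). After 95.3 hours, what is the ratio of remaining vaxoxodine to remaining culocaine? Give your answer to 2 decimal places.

0.41

vaxoxodine: 6.46 × (1/2)^(95.3/29.6) = 6.46 × (1/2)^3.2196 ≈ 0.69349 μg/mL.
culocaine: 10.5 × (1/2)^(95.3/36) = 10.5 × (1/2)^2.6472 ≈ 1.6761 μg/mL.
Ratio ≈ 0.69349 / 1.6761 ≈ 0.41375.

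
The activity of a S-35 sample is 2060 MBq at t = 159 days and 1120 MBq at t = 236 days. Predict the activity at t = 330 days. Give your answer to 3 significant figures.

Over Δt = 236 − 159 = 77 days, the level fell by a factor of 2060/1120 ≈ 1.8393.
n = log₂(1.8393) ≈ 0.87915 half-lives, so t½ = 77/0.87915 ≈ 87.585 days.
From t = 236 to t = 330: 1120 × (1/2)^((330−236)/87.585) ≈ 532.28 MBq.

532 MBq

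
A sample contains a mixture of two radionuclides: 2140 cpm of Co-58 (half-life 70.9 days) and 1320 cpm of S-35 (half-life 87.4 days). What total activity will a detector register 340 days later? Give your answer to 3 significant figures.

Co-58: 2140 × (1/2)^(340/70.9) = 2140 × (1/2)^4.7955 ≈ 77.06 cpm.
S-35: 1320 × (1/2)^(340/87.4) = 1320 × (1/2)^3.8902 ≈ 89.026 cpm.
Total = 77.06 + 89.026 ≈ 166.09 cpm.

166 cpm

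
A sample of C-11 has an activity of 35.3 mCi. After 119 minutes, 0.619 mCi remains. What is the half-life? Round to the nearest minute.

A/A₀ = 0.619/35.3 ≈ 0.017535.
n = log₂(57.027) ≈ 5.8336 half-lives elapsed in 119 minutes.
t½ = 119/5.8336 ≈ 20.399 minutes.

20 minutes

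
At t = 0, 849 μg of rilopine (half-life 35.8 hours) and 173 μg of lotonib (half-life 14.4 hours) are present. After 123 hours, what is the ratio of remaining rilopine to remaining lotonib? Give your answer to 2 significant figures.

170

rilopine: 849 × (1/2)^(123/35.8) = 849 × (1/2)^3.4358 ≈ 78.459 μg.
lotonib: 173 × (1/2)^(123/14.4) = 173 × (1/2)^8.5417 ≈ 0.46425 μg.
Ratio ≈ 78.459 / 0.46425 ≈ 169.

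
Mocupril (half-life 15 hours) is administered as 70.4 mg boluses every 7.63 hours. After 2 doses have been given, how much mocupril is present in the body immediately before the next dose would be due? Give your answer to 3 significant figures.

The 2 doses were given 15.26, 7.63 hours ago.
Total = 70.4·(1/2)^(15.26/15) + 70.4·(1/2)^(7.63/15)
      = 34.78 + 49.482 ≈ 84.262 mg.

84.3 mg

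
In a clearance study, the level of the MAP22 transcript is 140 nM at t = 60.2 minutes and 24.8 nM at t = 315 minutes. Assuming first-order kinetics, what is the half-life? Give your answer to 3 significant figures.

102 minutes

Over Δt = 315 − 60.2 = 254.8 minutes, the level fell by a factor of 140/24.8 ≈ 5.6452.
n = log₂(5.6452) ≈ 2.497 half-lives, so t½ = 254.8/2.497 ≈ 102.04 minutes.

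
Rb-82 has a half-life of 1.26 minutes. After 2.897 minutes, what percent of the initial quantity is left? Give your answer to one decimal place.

20.3%

n = 2.897/1.26 ≈ 2.2992 half-lives.
Fraction remaining = (1/2)^2.2992 ≈ 0.20317, i.e. 20.317%.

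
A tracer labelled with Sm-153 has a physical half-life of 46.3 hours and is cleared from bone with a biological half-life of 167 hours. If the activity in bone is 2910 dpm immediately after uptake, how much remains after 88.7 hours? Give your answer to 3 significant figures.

534 dpm

1/t_eff = 1/t_phys + 1/t_biol = 1/46.3 + 1/167 = 0.027586 per hour.
t_eff = 46.3 × 167 / (46.3 + 167) ≈ 36.25 hours.
Remaining = 2910 × (1/2)^(88.7/36.25) = 2910 × (1/2)^2.4469 ≈ 533.71 dpm.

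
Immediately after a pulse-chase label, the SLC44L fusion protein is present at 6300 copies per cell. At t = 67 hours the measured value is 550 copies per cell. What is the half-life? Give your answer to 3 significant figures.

A/A₀ = 550/6300 ≈ 0.087302.
n = log₂(11.455) ≈ 3.5178 half-lives elapsed in 67 hours.
t½ = 67/3.5178 ≈ 19.046 hours.

19.0 hours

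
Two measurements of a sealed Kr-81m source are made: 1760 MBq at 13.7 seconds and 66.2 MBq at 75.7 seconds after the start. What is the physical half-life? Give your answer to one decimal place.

13.1 seconds

Over Δt = 75.7 − 13.7 = 62 seconds, the level fell by a factor of 1760/66.2 ≈ 26.586.
n = log₂(26.586) ≈ 4.7326 half-lives, so t½ = 62/4.7326 ≈ 13.101 seconds.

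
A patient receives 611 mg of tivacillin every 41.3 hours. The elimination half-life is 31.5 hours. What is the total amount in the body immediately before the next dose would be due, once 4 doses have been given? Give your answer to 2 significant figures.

400 mg

The 4 doses were given 165.2, 123.9, 82.6, 41.3 hours ago.
Total = 611·(1/2)^(165.2/31.5) + 611·(1/2)^(123.9/31.5) + 611·(1/2)^(82.6/31.5) + 611·(1/2)^(41.3/31.5)
      = 16.118 + 39.994 + 99.237 + 246.24 ≈ 401.59 mg.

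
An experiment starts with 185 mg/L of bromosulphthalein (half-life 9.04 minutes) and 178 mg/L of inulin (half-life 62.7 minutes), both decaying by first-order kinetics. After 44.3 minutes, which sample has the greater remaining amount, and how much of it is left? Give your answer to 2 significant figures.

inulin, 110 mg/L

bromosulphthalein: 185 × (1/2)^4.9004 ≈ 6.1943 mg/L.
inulin: 178 × (1/2)^0.70654 ≈ 109.08 mg/L.
Inulin has more remaining, at ≈ 109.08 mg/L.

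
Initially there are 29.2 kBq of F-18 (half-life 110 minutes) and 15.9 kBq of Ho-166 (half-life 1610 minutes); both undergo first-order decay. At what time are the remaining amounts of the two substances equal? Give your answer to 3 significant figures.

104 minutes

Set 29.2·(1/2)^(t/110) = 15.9·(1/2)^(t/1610).
Taking log₂: log₂(29.2/15.9) = t·(1/110 − 1/1610).
log₂(1.8365) = 0.87694; 1/110 − 1/1610 = 0.0084698.
t = 0.87694 / 0.0084698 ≈ 103.54 minutes.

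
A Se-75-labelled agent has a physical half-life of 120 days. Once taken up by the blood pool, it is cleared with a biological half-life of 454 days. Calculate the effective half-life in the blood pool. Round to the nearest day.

1/t_eff = 1/t_phys + 1/t_biol = 1/120 + 1/454 = 0.010536 per day.
t_eff = 120 × 454 / (120 + 454) ≈ 94.913 days.

95 days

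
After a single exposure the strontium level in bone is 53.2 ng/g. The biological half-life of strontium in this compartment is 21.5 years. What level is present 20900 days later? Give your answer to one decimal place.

Convert the elapsed time: 20900 days = 57.2603 years.
Number of half-lives: n = 57.2603/21.5 ≈ 2.6633.
Remaining = 53.2 × (1/2)^2.6633 = 53.2 × 0.15786 ≈ 8.3982 ng/g.

8.4 ng/g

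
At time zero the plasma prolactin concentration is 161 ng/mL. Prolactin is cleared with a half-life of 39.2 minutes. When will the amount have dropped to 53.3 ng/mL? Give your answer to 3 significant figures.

Fraction remaining = 53.3/161 ≈ 0.33106.
n = log₂(161/53.3) = ln(3.0206)/ln 2 ≈ 1.5949 half-lives.
t = n × t½ = 1.5949 × 39.2 ≈ 62.518 minutes.

62.5 minutes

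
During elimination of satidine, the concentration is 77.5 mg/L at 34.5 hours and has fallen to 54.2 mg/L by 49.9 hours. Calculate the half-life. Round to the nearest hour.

30 hours

Over Δt = 49.9 − 34.5 = 15.4 hours, the level fell by a factor of 77.5/54.2 ≈ 1.4299.
n = log₂(1.4299) ≈ 0.5159 half-lives, so t½ = 15.4/0.5159 ≈ 29.851 hours.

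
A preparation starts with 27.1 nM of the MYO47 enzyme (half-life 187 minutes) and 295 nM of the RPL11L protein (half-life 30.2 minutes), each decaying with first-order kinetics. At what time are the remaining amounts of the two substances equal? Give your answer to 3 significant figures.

124 minutes

Set 27.1·(1/2)^(t/187) = 295·(1/2)^(t/30.2).
Taking log₂: log₂(27.1/295) = t·(1/187 − 1/30.2).
log₂(0.091864) = -3.4444; 1/187 − 1/30.2 = -0.027765.
t = -3.4444 / -0.027765 ≈ 124.05 minutes.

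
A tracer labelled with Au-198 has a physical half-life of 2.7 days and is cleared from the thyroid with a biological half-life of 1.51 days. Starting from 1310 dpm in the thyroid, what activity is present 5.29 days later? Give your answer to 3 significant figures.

1/t_eff = 1/t_phys + 1/t_biol = 1/2.7 + 1/1.51 = 1.0326 per day.
t_eff = 2.7 × 1.51 / (2.7 + 1.51) ≈ 0.96841 days.
Remaining = 1310 × (1/2)^(5.29/0.96841) = 1310 × (1/2)^5.4626 ≈ 29.708 dpm.

29.7 dpm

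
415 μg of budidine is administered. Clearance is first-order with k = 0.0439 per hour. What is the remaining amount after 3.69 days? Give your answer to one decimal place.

8.5 μg

t½ = ln 2 / k = 0.69315 / 0.0439 ≈ 15.789 hours.
Convert the elapsed time: 3.69 days = 88.56 hours.
Number of half-lives: n = 88.56/15.789 ≈ 5.6089.
Remaining = 415 × (1/2)^5.6089 = 415 × 0.020491 ≈ 8.5036 μg.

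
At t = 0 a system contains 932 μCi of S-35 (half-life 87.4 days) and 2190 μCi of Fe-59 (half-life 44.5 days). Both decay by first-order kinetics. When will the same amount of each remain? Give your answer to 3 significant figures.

112 days

Set 932·(1/2)^(t/87.4) = 2190·(1/2)^(t/44.5).
Taking log₂: log₂(932/2190) = t·(1/87.4 − 1/44.5).
log₂(0.42557) = -1.2325; 1/87.4 − 1/44.5 = -0.01103.
t = -1.2325 / -0.01103 ≈ 111.74 days.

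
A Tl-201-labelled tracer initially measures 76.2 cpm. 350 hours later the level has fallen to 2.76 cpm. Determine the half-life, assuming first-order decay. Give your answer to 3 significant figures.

A/A₀ = 2.76/76.2 ≈ 0.03622.
n = log₂(27.609) ≈ 4.7871 half-lives elapsed in 350 hours.
t½ = 350/4.7871 ≈ 73.114 hours.

73.1 hours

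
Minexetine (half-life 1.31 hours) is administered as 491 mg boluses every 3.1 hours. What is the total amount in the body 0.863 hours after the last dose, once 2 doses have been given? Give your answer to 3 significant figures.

The 2 doses were given 3.963, 0.863 hours ago.
Total = 491·(1/2)^(3.963/1.31) + 491·(1/2)^(0.863/1.31)
      = 60.313 + 311.01 ≈ 371.32 mg.

371 mg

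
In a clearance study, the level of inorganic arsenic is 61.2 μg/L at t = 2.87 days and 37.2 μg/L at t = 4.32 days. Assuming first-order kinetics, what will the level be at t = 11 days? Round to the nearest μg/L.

Over Δt = 4.32 − 2.87 = 1.45 days, the level fell by a factor of 61.2/37.2 ≈ 1.6452.
n = log₂(1.6452) ≈ 0.71823 half-lives, so t½ = 1.45/0.71823 ≈ 2.0189 days.
From t = 4.32 to t = 11: 37.2 × (1/2)^((11−4.32)/2.0189) ≈ 3.754 μg/L.

4 μg/L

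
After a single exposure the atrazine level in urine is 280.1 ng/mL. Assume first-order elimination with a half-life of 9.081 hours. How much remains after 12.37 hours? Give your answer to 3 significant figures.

Number of half-lives: n = 12.37/9.081 ≈ 1.3622.
Remaining = 280.1 × (1/2)^1.3622 = 280.1 × 0.38899 ≈ 108.96 ng/mL.

109 ng/mL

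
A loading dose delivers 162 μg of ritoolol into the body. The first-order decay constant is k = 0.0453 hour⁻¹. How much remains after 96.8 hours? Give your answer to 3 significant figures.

t½ = ln 2 / k = 0.69315 / 0.0453 ≈ 15.301 hours.
Number of half-lives: n = 96.8/15.301 ≈ 6.3263.
Remaining = 162 × (1/2)^6.3263 = 162 × 0.012462 ≈ 2.0189 μg.

2.02 μg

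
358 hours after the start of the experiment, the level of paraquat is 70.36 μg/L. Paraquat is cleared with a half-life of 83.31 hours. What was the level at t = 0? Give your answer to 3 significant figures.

Number of half-lives elapsed: n = 358/83.31 ≈ 4.2972.
A₀ = A × 2^n = 70.36 × 2^4.2972 = 70.36 × 19.66 ≈ 1383.3 μg/L.

1380 μg/L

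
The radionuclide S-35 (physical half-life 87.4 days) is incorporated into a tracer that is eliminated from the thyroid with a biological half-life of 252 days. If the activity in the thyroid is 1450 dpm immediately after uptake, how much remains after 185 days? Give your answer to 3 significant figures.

1/t_eff = 1/t_phys + 1/t_biol = 1/87.4 + 1/252 = 0.01541 per day.
t_eff = 87.4 × 252 / (87.4 + 252) ≈ 64.893 days.
Remaining = 1450 × (1/2)^(185/64.893) = 1450 × (1/2)^2.8508 ≈ 200.99 dpm.

201 dpm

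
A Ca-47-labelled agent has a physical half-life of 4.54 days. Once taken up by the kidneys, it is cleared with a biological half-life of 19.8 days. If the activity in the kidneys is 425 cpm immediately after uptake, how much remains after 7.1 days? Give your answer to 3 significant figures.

1/t_eff = 1/t_phys + 1/t_biol = 1/4.54 + 1/19.8 = 0.27077 per day.
t_eff = 4.54 × 19.8 / (4.54 + 19.8) ≈ 3.6932 days.
Remaining = 425 × (1/2)^(7.1/3.6932) = 425 × (1/2)^1.9225 ≈ 112.12 cpm.

112 cpm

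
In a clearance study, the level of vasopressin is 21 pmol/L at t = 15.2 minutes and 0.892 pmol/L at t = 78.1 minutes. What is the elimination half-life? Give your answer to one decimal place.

Over Δt = 78.1 − 15.2 = 62.9 minutes, the level fell by a factor of 21/0.892 ≈ 23.543.
n = log₂(23.543) ≈ 4.5572 half-lives, so t½ = 62.9/4.5572 ≈ 13.802 minutes.

13.8 minutes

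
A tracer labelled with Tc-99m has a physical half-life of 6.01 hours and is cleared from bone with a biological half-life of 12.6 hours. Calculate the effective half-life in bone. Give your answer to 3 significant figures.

4.07 hours

1/t_eff = 1/t_phys + 1/t_biol = 1/6.01 + 1/12.6 = 0.24575 per hour.
t_eff = 6.01 × 12.6 / (6.01 + 12.6) ≈ 4.0691 hours.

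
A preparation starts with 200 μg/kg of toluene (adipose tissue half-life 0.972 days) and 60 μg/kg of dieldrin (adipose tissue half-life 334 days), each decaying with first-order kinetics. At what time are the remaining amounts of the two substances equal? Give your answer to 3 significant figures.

1.69 days

Set 200·(1/2)^(t/0.972) = 60·(1/2)^(t/334).
Taking log₂: log₂(200/60) = t·(1/0.972 − 1/334).
log₂(3.3333) = 1.737; 1/0.972 − 1/334 = 1.0258.
t = 1.737 / 1.0258 ≈ 1.6933 days.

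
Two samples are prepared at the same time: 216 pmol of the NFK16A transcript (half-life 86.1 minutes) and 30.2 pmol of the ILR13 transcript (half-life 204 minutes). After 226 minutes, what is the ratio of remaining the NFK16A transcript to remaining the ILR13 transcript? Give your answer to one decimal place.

NFK16A transcript: 216 × (1/2)^(226/86.1) = 216 × (1/2)^2.6249 ≈ 35.018 pmol.
ILR13 transcript: 30.2 × (1/2)^(226/204) = 30.2 × (1/2)^1.1078 ≈ 14.012 pmol.
Ratio ≈ 35.018 / 14.012 ≈ 2.4991.

2.5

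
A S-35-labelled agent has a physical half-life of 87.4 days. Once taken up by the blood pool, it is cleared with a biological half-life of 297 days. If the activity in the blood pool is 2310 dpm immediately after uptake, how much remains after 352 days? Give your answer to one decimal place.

62.3 dpm

1/t_eff = 1/t_phys + 1/t_biol = 1/87.4 + 1/297 = 0.014809 per day.
t_eff = 87.4 × 297 / (87.4 + 297) ≈ 67.528 days.
Remaining = 2310 × (1/2)^(352/67.528) = 2310 × (1/2)^5.2126 ≈ 62.294 dpm.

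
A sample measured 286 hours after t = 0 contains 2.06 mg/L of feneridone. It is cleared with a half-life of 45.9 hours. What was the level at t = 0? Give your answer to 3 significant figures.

155 mg/L

Number of half-lives elapsed: n = 286/45.9 ≈ 6.2309.
A₀ = A × 2^n = 2.06 × 2^6.2309 = 2.06 × 75.11 ≈ 154.73 mg/L.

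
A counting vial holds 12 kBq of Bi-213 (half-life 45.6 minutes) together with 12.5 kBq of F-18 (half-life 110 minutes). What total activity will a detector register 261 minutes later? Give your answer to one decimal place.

Bi-213: 12 × (1/2)^(261/45.6) = 12 × (1/2)^5.7237 ≈ 0.22708 kBq.
F-18: 12.5 × (1/2)^(261/110) = 12.5 × (1/2)^2.3727 ≈ 2.4135 kBq.
Total = 0.22708 + 2.4135 ≈ 2.6406 kBq.

2.6 kBq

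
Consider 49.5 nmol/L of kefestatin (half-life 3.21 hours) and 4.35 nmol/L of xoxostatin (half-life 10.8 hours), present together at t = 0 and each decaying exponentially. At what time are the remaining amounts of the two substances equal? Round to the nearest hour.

Set 49.5·(1/2)^(t/3.21) = 4.35·(1/2)^(t/10.8).
Taking log₂: log₂(49.5/4.35) = t·(1/3.21 − 1/10.8).
log₂(11.379) = 3.5083; 1/3.21 − 1/10.8 = 0.21893.
t = 3.5083 / 0.21893 ≈ 16.025 hours.

16 hours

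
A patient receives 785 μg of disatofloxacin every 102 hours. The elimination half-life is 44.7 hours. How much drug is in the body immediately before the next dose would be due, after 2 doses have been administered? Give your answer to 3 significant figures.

The 2 doses were given 204, 102 hours ago.
Total = 785·(1/2)^(204/44.7) + 785·(1/2)^(102/44.7)
      = 33.193 + 161.42 ≈ 194.61 μg.

195 μg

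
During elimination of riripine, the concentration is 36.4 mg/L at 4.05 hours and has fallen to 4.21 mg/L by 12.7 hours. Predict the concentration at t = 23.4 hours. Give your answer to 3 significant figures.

Over Δt = 12.7 − 4.05 = 8.65 hours, the level fell by a factor of 36.4/4.21 ≈ 8.6461.
n = log₂(8.6461) ≈ 3.112 half-lives, so t½ = 8.65/3.112 ≈ 2.7795 hours.
From t = 12.7 to t = 23.4: 4.21 × (1/2)^((23.4−12.7)/2.7795) ≈ 0.29204 mg/L.

0.292 mg/L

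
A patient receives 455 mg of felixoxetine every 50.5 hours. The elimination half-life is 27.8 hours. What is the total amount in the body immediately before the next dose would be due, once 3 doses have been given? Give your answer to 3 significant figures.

The 3 doses were given 151.5, 101, 50.5 hours ago.
Total = 455·(1/2)^(151.5/27.8) + 455·(1/2)^(101/27.8) + 455·(1/2)^(50.5/27.8)
      = 10.411 + 36.673 + 129.17 ≈ 176.26 mg.

176 mg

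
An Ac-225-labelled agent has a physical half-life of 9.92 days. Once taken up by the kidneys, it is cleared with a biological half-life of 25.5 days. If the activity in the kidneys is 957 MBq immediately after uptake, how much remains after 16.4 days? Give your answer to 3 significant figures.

1/t_eff = 1/t_phys + 1/t_biol = 1/9.92 + 1/25.5 = 0.14002 per day.
t_eff = 9.92 × 25.5 / (9.92 + 25.5) ≈ 7.1417 days.
Remaining = 957 × (1/2)^(16.4/7.1417) = 957 × (1/2)^2.2964 ≈ 194.82 MBq.

195 MBq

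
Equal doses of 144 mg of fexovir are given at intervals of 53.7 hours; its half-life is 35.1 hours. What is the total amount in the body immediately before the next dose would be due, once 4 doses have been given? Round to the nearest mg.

75 mg

The 4 doses were given 214.8, 161.1, 107.4, 53.7 hours ago.
Total = 144·(1/2)^(214.8/35.1) + 144·(1/2)^(161.1/35.1) + 144·(1/2)^(107.4/35.1) + 144·(1/2)^(53.7/35.1)
      = 2.0709 + 5.9801 + 17.269 + 49.867 ≈ 75.187 mg.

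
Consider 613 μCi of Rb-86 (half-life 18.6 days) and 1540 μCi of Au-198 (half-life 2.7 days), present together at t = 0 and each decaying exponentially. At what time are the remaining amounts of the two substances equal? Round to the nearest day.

Set 613·(1/2)^(t/18.6) = 1540·(1/2)^(t/2.7).
Taking log₂: log₂(613/1540) = t·(1/18.6 − 1/2.7).
log₂(0.39805) = -1.329; 1/18.6 − 1/2.7 = -0.31661.
t = -1.329 / -0.31661 ≈ 4.1975 days.

4 days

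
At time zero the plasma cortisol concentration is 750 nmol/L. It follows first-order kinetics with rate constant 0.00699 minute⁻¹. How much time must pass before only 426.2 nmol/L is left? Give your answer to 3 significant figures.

80.9 minutes

t½ = ln 2 / λ = 0.69315 / 0.00699 ≈ 99.163 minutes.
Fraction remaining = 426.2/750 ≈ 0.56827.
n = log₂(750/426.2) = ln(1.7597)/ln 2 ≈ 0.81536 half-lives.
t = n × t½ = 0.81536 × 99.163 ≈ 80.853 minutes.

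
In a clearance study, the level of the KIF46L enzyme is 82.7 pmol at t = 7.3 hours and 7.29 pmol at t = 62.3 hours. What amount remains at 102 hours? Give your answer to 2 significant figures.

Over Δt = 62.3 − 7.3 = 55 hours, the level fell by a factor of 82.7/7.29 ≈ 11.344.
n = log₂(11.344) ≈ 3.5039 half-lives, so t½ = 55/3.5039 ≈ 15.697 hours.
From t = 62.3 to t = 102: 7.29 × (1/2)^((102−62.3)/15.697) ≈ 1.2629 pmol.

1.3 pmol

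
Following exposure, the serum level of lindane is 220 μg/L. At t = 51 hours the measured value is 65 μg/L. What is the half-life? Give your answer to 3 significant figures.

29.0 hours

A/A₀ = 65/220 ≈ 0.29545.
n = log₂(3.3846) ≈ 1.759 half-lives elapsed in 51 hours.
t½ = 51/1.759 ≈ 28.994 hours.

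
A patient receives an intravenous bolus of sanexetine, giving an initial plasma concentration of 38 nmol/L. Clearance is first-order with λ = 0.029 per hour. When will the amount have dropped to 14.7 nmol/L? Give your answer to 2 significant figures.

33 hours

t½ = ln 2 / λ = 0.69315 / 0.029 ≈ 23.902 hours.
Fraction remaining = 14.7/38 ≈ 0.38684.
n = log₂(38/14.7) = ln(2.585)/ln 2 ≈ 1.3702 half-lives.
t = n × t½ = 1.3702 × 23.902 ≈ 32.75 hours.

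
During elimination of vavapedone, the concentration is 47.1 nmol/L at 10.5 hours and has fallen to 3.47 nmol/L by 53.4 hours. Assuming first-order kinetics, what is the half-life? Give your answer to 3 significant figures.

Over Δt = 53.4 − 10.5 = 42.9 hours, the level fell by a factor of 47.1/3.47 ≈ 13.573.
n = log₂(13.573) ≈ 3.7627 half-lives, so t½ = 42.9/3.7627 ≈ 11.401 hours.

11.4 hours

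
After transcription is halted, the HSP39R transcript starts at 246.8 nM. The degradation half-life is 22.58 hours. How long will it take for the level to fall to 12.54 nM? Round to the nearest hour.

97 hours

Fraction remaining = 12.54/246.8 ≈ 0.05081.
n = log₂(246.8/12.54) = ln(19.681)/ln 2 ≈ 4.2987 half-lives.
t = n × t½ = 4.2987 × 22.58 ≈ 97.065 hours.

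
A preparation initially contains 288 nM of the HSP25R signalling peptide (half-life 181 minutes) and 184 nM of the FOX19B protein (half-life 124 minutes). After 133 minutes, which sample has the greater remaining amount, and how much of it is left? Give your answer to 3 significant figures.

HSP25R signalling peptide, 173 nM

HSP25R signalling peptide: 288 × (1/2)^0.73481 ≈ 173.06 nM.
FOX19B protein: 184 × (1/2)^1.0726 ≈ 87.486 nM.
HSP25R signalling peptide has more remaining, at ≈ 173.06 nM.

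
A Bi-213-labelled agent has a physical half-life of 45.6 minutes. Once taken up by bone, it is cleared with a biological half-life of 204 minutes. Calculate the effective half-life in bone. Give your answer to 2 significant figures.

1/t_eff = 1/t_phys + 1/t_biol = 1/45.6 + 1/204 = 0.026832 per minute.
t_eff = 45.6 × 204 / (45.6 + 204) ≈ 37.269 minutes.

37 minutes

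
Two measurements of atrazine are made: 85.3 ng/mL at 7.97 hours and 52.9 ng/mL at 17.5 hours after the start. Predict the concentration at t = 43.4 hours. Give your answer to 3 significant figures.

Over Δt = 17.5 − 7.97 = 9.53 hours, the level fell by a factor of 85.3/52.9 ≈ 1.6125.
n = log₂(1.6125) ≈ 0.68928 half-lives, so t½ = 9.53/0.68928 ≈ 13.826 hours.
From t = 17.5 to t = 43.4: 52.9 × (1/2)^((43.4−17.5)/13.826) ≈ 14.439 ng/mL.

14.4 ng/mL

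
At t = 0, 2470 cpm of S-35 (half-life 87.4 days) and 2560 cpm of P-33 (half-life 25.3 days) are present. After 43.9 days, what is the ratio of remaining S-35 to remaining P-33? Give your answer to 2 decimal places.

S-35: 2470 × (1/2)^(43.9/87.4) = 2470 × (1/2)^0.50229 ≈ 1743.8 cpm.
P-33: 2560 × (1/2)^(43.9/25.3) = 2560 × (1/2)^1.7352 ≈ 768.95 cpm.
Ratio ≈ 1743.8 / 768.95 ≈ 2.2677.

2.27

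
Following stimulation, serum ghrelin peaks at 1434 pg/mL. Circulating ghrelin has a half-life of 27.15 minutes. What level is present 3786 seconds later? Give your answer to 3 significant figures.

Convert the elapsed time: 3786 seconds = 63.1 minutes.
Number of half-lives: n = 63.1/27.15 ≈ 2.3241.
Remaining = 1434 × (1/2)^2.3241 = 1434 × 0.1997 ≈ 286.36 pg/mL.

286 pg/mL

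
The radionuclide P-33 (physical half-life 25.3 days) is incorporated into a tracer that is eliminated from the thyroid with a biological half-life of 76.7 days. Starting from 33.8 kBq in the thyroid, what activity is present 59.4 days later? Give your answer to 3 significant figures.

3.88 kBq

1/t_eff = 1/t_phys + 1/t_biol = 1/25.3 + 1/76.7 = 0.052564 per day.
t_eff = 25.3 × 76.7 / (25.3 + 76.7) ≈ 19.025 days.
Remaining = 33.8 × (1/2)^(59.4/19.025) = 33.8 × (1/2)^3.1223 ≈ 3.8817 kBq.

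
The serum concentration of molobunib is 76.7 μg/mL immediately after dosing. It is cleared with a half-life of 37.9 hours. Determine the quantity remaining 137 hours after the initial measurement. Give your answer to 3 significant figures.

Number of half-lives: n = 137/37.9 ≈ 3.6148.
Remaining = 76.7 × (1/2)^3.6148 = 76.7 × 0.081629 ≈ 6.2609 μg/mL.

6.26 μg/mL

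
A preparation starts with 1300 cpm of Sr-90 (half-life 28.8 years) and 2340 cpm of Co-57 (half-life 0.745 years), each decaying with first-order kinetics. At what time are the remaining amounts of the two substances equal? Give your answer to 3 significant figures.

0.649 years

Set 1300·(1/2)^(t/28.8) = 2340·(1/2)^(t/0.745).
Taking log₂: log₂(1300/2340) = t·(1/28.8 − 1/0.745).
log₂(0.55556) = -0.848; 1/28.8 − 1/0.745 = -1.3076.
t = -0.848 / -1.3076 ≈ 0.64853 years.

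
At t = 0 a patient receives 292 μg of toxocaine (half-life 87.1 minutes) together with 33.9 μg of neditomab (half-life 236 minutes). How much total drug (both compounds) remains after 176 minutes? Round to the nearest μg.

toxocaine: 292 × (1/2)^(176/87.1) = 292 × (1/2)^2.0207 ≈ 71.962 μg.
neditomab: 33.9 × (1/2)^(176/236) = 33.9 × (1/2)^0.74576 ≈ 20.216 μg.
Total = 71.962 + 20.216 ≈ 92.178 μg.

92 μg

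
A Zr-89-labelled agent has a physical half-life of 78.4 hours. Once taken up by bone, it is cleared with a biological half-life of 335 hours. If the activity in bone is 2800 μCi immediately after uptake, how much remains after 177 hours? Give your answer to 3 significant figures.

1/t_eff = 1/t_phys + 1/t_biol = 1/78.4 + 1/335 = 0.01574 per hour.
t_eff = 78.4 × 335 / (78.4 + 335) ≈ 63.532 hours.
Remaining = 2800 × (1/2)^(177/63.532) = 2800 × (1/2)^2.786 ≈ 405.96 μCi.

406 μCi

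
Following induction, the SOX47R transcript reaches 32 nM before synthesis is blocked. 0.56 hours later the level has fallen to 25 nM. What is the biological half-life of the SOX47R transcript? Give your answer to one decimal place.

1.6 hours

A/A₀ = 25/32 ≈ 0.78125.
n = log₂(1.28) ≈ 0.35614 half-lives elapsed in 0.56 hours.
t½ = 0.56/0.35614 ≈ 1.5724 hours.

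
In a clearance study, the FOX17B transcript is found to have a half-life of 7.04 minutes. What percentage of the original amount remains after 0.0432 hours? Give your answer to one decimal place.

0.0432 hours = 2.592 minutes.
n = 2.592/7.04 ≈ 0.36818 half-lives.
Fraction remaining = (1/2)^0.36818 ≈ 0.77476, i.e. 77.476%.

77.5%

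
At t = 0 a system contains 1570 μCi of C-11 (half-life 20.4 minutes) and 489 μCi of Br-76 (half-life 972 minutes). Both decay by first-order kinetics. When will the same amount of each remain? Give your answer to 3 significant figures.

35.1 minutes

Set 1570·(1/2)^(t/20.4) = 489·(1/2)^(t/972).
Taking log₂: log₂(1570/489) = t·(1/20.4 − 1/972).
log₂(3.2106) = 1.6829; 1/20.4 − 1/972 = 0.047991.
t = 1.6829 / 0.047991 ≈ 35.066 minutes.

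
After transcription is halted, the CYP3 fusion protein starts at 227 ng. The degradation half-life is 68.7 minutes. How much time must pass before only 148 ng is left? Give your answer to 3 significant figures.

Fraction remaining = 148/227 ≈ 0.65198.
n = log₂(227/148) = ln(1.5338)/ln 2 ≈ 0.6171 half-lives.
t = n × t½ = 0.6171 × 68.7 ≈ 42.394 minutes.

42.4 minutes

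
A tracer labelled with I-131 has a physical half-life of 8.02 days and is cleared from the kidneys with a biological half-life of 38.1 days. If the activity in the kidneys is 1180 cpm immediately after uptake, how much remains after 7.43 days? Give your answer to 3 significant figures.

1/t_eff = 1/t_phys + 1/t_biol = 1/8.02 + 1/38.1 = 0.15093 per day.
t_eff = 8.02 × 38.1 / (8.02 + 38.1) ≈ 6.6254 days.
Remaining = 1180 × (1/2)^(7.43/6.6254) = 1180 × (1/2)^1.1214 ≈ 542.37 cpm.

542 cpm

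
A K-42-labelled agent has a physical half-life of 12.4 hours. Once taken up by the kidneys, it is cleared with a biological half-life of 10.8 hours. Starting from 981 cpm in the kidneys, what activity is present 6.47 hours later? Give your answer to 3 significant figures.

451 cpm

1/t_eff = 1/t_phys + 1/t_biol = 1/12.4 + 1/10.8 = 0.17324 per hour.
t_eff = 12.4 × 10.8 / (12.4 + 10.8) ≈ 5.7724 hours.
Remaining = 981 × (1/2)^(6.47/5.7724) = 981 × (1/2)^1.1208 ≈ 451.09 cpm.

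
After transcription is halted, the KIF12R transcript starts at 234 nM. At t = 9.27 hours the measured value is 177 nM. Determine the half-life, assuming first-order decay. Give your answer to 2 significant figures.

23 hours

A/A₀ = 177/234 ≈ 0.75641.
n = log₂(1.322) ≈ 0.40276 half-lives elapsed in 9.27 hours.
t½ = 9.27/0.40276 ≈ 23.016 hours.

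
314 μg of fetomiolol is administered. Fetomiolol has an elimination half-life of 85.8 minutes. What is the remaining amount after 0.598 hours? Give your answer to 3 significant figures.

235 μg

Convert the elapsed time: 0.598 hours = 35.88 minutes.
Number of half-lives: n = 35.88/85.8 ≈ 0.41818.
Remaining = 314 × (1/2)^0.41818 = 314 × 0.74837 ≈ 234.99 μg.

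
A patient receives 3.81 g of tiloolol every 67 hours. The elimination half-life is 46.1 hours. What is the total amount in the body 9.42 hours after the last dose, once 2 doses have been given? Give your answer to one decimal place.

4.5 g

The 2 doses were given 76.42, 9.42 hours ago.
Total = 3.81·(1/2)^(76.42/46.1) + 3.81·(1/2)^(9.42/46.1)
      = 1.2076 + 3.3068 ≈ 4.5144 g.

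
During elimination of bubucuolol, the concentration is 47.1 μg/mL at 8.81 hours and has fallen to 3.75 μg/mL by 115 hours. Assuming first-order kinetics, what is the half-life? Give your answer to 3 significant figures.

Over Δt = 115 − 8.81 = 106.19 hours, the level fell by a factor of 47.1/3.75 ≈ 12.56.
n = log₂(12.56) ≈ 3.6508 half-lives, so t½ = 106.19/3.6508 ≈ 29.087 hours.

29.1 hours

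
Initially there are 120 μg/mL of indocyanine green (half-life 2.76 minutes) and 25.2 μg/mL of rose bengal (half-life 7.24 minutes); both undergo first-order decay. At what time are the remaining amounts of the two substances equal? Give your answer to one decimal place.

Set 120·(1/2)^(t/2.76) = 25.2·(1/2)^(t/7.24).
Taking log₂: log₂(120/25.2) = t·(1/2.76 − 1/7.24).
log₂(4.7619) = 2.2515; 1/2.76 − 1/7.24 = 0.2242.
t = 2.2515 / 0.2242 ≈ 10.043 minutes.

10.0 minutes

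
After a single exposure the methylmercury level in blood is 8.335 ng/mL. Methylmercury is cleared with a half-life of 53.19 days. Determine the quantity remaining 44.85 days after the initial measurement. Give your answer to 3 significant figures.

Number of half-lives: n = 44.85/53.19 ≈ 0.8432.
Remaining = 8.335 × (1/2)^0.8432 = 8.335 × 0.5574 ≈ 4.646 ng/mL.

4.65 ng/mL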